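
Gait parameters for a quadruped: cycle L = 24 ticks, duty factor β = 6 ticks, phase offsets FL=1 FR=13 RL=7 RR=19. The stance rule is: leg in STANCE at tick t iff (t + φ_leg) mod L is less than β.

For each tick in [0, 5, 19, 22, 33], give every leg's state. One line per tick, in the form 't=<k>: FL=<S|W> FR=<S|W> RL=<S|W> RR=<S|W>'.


t=0: phase=(1,13,7,19) vs β=6 → FL=S FR=W RL=W RR=W
t=5: phase=(6,18,12,0) vs β=6 → FL=W FR=W RL=W RR=S
t=19: phase=(20,8,2,14) vs β=6 → FL=W FR=W RL=S RR=W
t=22: phase=(23,11,5,17) vs β=6 → FL=W FR=W RL=S RR=W
t=33: phase=(10,22,16,4) vs β=6 → FL=W FR=W RL=W RR=S

t=0: FL=S FR=W RL=W RR=W
t=5: FL=W FR=W RL=W RR=S
t=19: FL=W FR=W RL=S RR=W
t=22: FL=W FR=W RL=S RR=W
t=33: FL=W FR=W RL=W RR=S


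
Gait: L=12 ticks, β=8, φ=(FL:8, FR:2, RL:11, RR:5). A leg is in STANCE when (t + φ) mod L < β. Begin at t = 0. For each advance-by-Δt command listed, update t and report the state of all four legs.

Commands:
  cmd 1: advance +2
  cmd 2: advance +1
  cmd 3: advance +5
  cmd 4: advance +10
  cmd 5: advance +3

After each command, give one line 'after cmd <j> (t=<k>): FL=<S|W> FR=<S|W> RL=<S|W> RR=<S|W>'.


after cmd 1 (t=2): FL=W FR=S RL=S RR=S
after cmd 2 (t=3): FL=W FR=S RL=S RR=W
after cmd 3 (t=8): FL=S FR=W RL=S RR=S
after cmd 4 (t=18): FL=S FR=W RL=S RR=W
after cmd 5 (t=21): FL=S FR=W RL=W RR=S

start t=0: FL=W FR=S RL=W RR=S
cmd 1: advance +2 → t=2, phase=(10,4,1,7) → FL=W FR=S RL=S RR=S
cmd 2: advance +1 → t=3, phase=(11,5,2,8) → FL=W FR=S RL=S RR=W
cmd 3: advance +5 → t=8, phase=(4,10,7,1) → FL=S FR=W RL=S RR=S
cmd 4: advance +10 → t=18, phase=(2,8,5,11) → FL=S FR=W RL=S RR=W
cmd 5: advance +3 → t=21, phase=(5,11,8,2) → FL=S FR=W RL=W RR=S


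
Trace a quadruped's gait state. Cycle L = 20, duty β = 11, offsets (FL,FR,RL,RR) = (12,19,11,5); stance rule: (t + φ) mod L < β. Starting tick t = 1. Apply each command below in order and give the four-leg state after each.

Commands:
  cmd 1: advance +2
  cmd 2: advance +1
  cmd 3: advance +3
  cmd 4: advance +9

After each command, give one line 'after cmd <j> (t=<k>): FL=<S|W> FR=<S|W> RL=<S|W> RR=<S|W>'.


start t=1: FL=W FR=S RL=W RR=S
cmd 1: advance +2 → t=3, phase=(15,2,14,8) → FL=W FR=S RL=W RR=S
cmd 2: advance +1 → t=4, phase=(16,3,15,9) → FL=W FR=S RL=W RR=S
cmd 3: advance +3 → t=7, phase=(19,6,18,12) → FL=W FR=S RL=W RR=W
cmd 4: advance +9 → t=16, phase=(8,15,7,1) → FL=S FR=W RL=S RR=S

after cmd 1 (t=3): FL=W FR=S RL=W RR=S
after cmd 2 (t=4): FL=W FR=S RL=W RR=S
after cmd 3 (t=7): FL=W FR=S RL=W RR=W
after cmd 4 (t=16): FL=S FR=W RL=S RR=S


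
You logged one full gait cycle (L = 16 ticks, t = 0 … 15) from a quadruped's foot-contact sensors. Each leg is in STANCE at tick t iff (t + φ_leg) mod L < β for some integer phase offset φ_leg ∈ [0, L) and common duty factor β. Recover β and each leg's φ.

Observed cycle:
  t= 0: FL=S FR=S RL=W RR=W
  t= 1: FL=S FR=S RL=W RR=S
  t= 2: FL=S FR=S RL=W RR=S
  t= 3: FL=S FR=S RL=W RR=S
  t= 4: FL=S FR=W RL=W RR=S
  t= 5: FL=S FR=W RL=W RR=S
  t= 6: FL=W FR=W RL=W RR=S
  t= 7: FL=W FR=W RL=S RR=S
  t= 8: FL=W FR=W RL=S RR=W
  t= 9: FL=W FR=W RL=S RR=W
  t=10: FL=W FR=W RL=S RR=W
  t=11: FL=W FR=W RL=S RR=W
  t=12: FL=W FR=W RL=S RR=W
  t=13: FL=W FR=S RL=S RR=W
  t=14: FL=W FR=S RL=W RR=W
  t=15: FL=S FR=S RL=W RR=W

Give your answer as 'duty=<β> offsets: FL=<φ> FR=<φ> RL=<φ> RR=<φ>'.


duty β = stance ticks per leg = 7
FL: stance ticks = 7; W→S at t=15 → φ=1
FR: stance ticks = 7; W→S at t=13 → φ=3
RL: stance ticks = 7; W→S at t=7 → φ=9
RR: stance ticks = 7; W→S at t=1 → φ=15

duty=7 offsets: FL=1 FR=3 RL=9 RR=15


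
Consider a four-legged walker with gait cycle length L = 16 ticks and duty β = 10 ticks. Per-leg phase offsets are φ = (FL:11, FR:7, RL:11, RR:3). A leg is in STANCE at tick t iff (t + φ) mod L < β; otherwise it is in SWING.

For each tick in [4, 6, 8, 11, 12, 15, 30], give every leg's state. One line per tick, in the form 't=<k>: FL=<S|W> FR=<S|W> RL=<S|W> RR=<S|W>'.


t=4: FL=W FR=W RL=W RR=S
t=6: FL=S FR=W RL=S RR=S
t=8: FL=S FR=W RL=S RR=W
t=11: FL=S FR=S RL=S RR=W
t=12: FL=S FR=S RL=S RR=W
t=15: FL=W FR=S RL=W RR=S
t=30: FL=S FR=S RL=S RR=S

t=4: phase=(15,11,15,7) vs β=10 → FL=W FR=W RL=W RR=S
t=6: phase=(1,13,1,9) vs β=10 → FL=S FR=W RL=S RR=S
t=8: phase=(3,15,3,11) vs β=10 → FL=S FR=W RL=S RR=W
t=11: phase=(6,2,6,14) vs β=10 → FL=S FR=S RL=S RR=W
t=12: phase=(7,3,7,15) vs β=10 → FL=S FR=S RL=S RR=W
t=15: phase=(10,6,10,2) vs β=10 → FL=W FR=S RL=W RR=S
t=30: phase=(9,5,9,1) vs β=10 → FL=S FR=S RL=S RR=S


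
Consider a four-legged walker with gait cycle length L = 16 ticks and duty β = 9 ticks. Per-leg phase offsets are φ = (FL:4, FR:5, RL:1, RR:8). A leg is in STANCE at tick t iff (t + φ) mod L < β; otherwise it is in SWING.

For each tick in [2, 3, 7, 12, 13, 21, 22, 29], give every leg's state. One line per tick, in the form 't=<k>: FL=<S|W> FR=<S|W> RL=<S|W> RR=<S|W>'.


t=2: phase=(6,7,3,10) vs β=9 → FL=S FR=S RL=S RR=W
t=3: phase=(7,8,4,11) vs β=9 → FL=S FR=S RL=S RR=W
t=7: phase=(11,12,8,15) vs β=9 → FL=W FR=W RL=S RR=W
t=12: phase=(0,1,13,4) vs β=9 → FL=S FR=S RL=W RR=S
t=13: phase=(1,2,14,5) vs β=9 → FL=S FR=S RL=W RR=S
t=21: phase=(9,10,6,13) vs β=9 → FL=W FR=W RL=S RR=W
t=22: phase=(10,11,7,14) vs β=9 → FL=W FR=W RL=S RR=W
t=29: phase=(1,2,14,5) vs β=9 → FL=S FR=S RL=W RR=S

t=2: FL=S FR=S RL=S RR=W
t=3: FL=S FR=S RL=S RR=W
t=7: FL=W FR=W RL=S RR=W
t=12: FL=S FR=S RL=W RR=S
t=13: FL=S FR=S RL=W RR=S
t=21: FL=W FR=W RL=S RR=W
t=22: FL=W FR=W RL=S RR=W
t=29: FL=S FR=S RL=W RR=S


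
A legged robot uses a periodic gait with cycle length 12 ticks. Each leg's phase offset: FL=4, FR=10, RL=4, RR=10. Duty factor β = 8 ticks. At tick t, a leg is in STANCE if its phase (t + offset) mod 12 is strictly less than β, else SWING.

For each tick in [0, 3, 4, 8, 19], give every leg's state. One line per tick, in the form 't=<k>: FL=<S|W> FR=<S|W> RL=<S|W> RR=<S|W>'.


t=0: phase=(4,10,4,10) vs β=8 → FL=S FR=W RL=S RR=W
t=3: phase=(7,1,7,1) vs β=8 → FL=S FR=S RL=S RR=S
t=4: phase=(8,2,8,2) vs β=8 → FL=W FR=S RL=W RR=S
t=8: phase=(0,6,0,6) vs β=8 → FL=S FR=S RL=S RR=S
t=19: phase=(11,5,11,5) vs β=8 → FL=W FR=S RL=W RR=S

t=0: FL=S FR=W RL=S RR=W
t=3: FL=S FR=S RL=S RR=S
t=4: FL=W FR=S RL=W RR=S
t=8: FL=S FR=S RL=S RR=S
t=19: FL=W FR=S RL=W RR=S


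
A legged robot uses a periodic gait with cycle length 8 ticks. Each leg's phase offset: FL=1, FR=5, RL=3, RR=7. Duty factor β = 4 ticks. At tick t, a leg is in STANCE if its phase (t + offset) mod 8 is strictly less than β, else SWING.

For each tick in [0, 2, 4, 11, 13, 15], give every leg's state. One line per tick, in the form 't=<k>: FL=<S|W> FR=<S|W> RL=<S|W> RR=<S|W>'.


t=0: FL=S FR=W RL=S RR=W
t=2: FL=S FR=W RL=W RR=S
t=4: FL=W FR=S RL=W RR=S
t=11: FL=W FR=S RL=W RR=S
t=13: FL=W FR=S RL=S RR=W
t=15: FL=S FR=W RL=S RR=W

t=0: phase=(1,5,3,7) vs β=4 → FL=S FR=W RL=S RR=W
t=2: phase=(3,7,5,1) vs β=4 → FL=S FR=W RL=W RR=S
t=4: phase=(5,1,7,3) vs β=4 → FL=W FR=S RL=W RR=S
t=11: phase=(4,0,6,2) vs β=4 → FL=W FR=S RL=W RR=S
t=13: phase=(6,2,0,4) vs β=4 → FL=W FR=S RL=S RR=W
t=15: phase=(0,4,2,6) vs β=4 → FL=S FR=W RL=S RR=W


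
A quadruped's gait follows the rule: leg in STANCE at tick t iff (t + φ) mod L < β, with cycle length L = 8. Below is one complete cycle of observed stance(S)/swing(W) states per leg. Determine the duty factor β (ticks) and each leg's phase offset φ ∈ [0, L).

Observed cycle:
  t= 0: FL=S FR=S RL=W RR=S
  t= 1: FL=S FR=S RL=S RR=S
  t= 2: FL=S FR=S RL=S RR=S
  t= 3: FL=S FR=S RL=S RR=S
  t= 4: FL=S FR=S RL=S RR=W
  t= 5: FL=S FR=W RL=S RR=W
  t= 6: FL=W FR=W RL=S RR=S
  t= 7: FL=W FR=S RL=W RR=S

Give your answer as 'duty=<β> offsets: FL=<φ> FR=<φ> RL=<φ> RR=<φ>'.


duty=6 offsets: FL=0 FR=1 RL=7 RR=2

duty β = stance ticks per leg = 6
FL: stance ticks = 6; W→S at t=0 → φ=0
FR: stance ticks = 6; W→S at t=7 → φ=1
RL: stance ticks = 6; W→S at t=1 → φ=7
RR: stance ticks = 6; W→S at t=6 → φ=2


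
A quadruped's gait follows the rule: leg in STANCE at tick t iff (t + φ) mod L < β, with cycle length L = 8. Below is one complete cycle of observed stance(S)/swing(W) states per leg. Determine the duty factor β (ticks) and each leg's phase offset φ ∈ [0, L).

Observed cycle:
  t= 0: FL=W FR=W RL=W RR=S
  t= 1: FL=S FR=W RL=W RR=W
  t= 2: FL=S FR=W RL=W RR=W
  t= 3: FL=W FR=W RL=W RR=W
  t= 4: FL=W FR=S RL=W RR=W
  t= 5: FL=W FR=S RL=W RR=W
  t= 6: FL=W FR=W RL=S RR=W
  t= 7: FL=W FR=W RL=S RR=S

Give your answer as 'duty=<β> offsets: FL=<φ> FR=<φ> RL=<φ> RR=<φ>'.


duty β = stance ticks per leg = 2
FL: stance ticks = 2; W→S at t=1 → φ=7
FR: stance ticks = 2; W→S at t=4 → φ=4
RL: stance ticks = 2; W→S at t=6 → φ=2
RR: stance ticks = 2; W→S at t=7 → φ=1

duty=2 offsets: FL=7 FR=4 RL=2 RR=1


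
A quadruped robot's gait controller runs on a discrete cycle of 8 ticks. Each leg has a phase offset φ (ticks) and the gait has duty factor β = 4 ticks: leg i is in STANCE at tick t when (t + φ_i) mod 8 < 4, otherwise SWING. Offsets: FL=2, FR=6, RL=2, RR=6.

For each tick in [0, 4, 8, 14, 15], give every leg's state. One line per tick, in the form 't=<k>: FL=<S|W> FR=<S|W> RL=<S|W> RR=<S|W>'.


t=0: FL=S FR=W RL=S RR=W
t=4: FL=W FR=S RL=W RR=S
t=8: FL=S FR=W RL=S RR=W
t=14: FL=S FR=W RL=S RR=W
t=15: FL=S FR=W RL=S RR=W

t=0: phase=(2,6,2,6) vs β=4 → FL=S FR=W RL=S RR=W
t=4: phase=(6,2,6,2) vs β=4 → FL=W FR=S RL=W RR=S
t=8: phase=(2,6,2,6) vs β=4 → FL=S FR=W RL=S RR=W
t=14: phase=(0,4,0,4) vs β=4 → FL=S FR=W RL=S RR=W
t=15: phase=(1,5,1,5) vs β=4 → FL=S FR=W RL=S RR=W


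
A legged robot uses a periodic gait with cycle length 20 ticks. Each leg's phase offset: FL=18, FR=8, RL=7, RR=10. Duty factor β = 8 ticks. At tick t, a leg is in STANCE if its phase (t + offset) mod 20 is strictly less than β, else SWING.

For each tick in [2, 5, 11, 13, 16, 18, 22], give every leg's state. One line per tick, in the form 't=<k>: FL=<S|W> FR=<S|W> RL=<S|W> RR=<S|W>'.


t=2: FL=S FR=W RL=W RR=W
t=5: FL=S FR=W RL=W RR=W
t=11: FL=W FR=W RL=W RR=S
t=13: FL=W FR=S RL=S RR=S
t=16: FL=W FR=S RL=S RR=S
t=18: FL=W FR=S RL=S RR=W
t=22: FL=S FR=W RL=W RR=W

t=2: phase=(0,10,9,12) vs β=8 → FL=S FR=W RL=W RR=W
t=5: phase=(3,13,12,15) vs β=8 → FL=S FR=W RL=W RR=W
t=11: phase=(9,19,18,1) vs β=8 → FL=W FR=W RL=W RR=S
t=13: phase=(11,1,0,3) vs β=8 → FL=W FR=S RL=S RR=S
t=16: phase=(14,4,3,6) vs β=8 → FL=W FR=S RL=S RR=S
t=18: phase=(16,6,5,8) vs β=8 → FL=W FR=S RL=S RR=W
t=22: phase=(0,10,9,12) vs β=8 → FL=S FR=W RL=W RR=W


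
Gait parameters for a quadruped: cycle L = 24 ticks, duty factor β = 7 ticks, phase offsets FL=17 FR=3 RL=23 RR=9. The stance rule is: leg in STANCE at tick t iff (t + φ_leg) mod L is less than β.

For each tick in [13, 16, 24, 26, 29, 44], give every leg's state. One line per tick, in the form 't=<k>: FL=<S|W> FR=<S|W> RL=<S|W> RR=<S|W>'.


t=13: FL=S FR=W RL=W RR=W
t=16: FL=W FR=W RL=W RR=S
t=24: FL=W FR=S RL=W RR=W
t=26: FL=W FR=S RL=S RR=W
t=29: FL=W FR=W RL=S RR=W
t=44: FL=W FR=W RL=W RR=S

t=13: phase=(6,16,12,22) vs β=7 → FL=S FR=W RL=W RR=W
t=16: phase=(9,19,15,1) vs β=7 → FL=W FR=W RL=W RR=S
t=24: phase=(17,3,23,9) vs β=7 → FL=W FR=S RL=W RR=W
t=26: phase=(19,5,1,11) vs β=7 → FL=W FR=S RL=S RR=W
t=29: phase=(22,8,4,14) vs β=7 → FL=W FR=W RL=S RR=W
t=44: phase=(13,23,19,5) vs β=7 → FL=W FR=W RL=W RR=S


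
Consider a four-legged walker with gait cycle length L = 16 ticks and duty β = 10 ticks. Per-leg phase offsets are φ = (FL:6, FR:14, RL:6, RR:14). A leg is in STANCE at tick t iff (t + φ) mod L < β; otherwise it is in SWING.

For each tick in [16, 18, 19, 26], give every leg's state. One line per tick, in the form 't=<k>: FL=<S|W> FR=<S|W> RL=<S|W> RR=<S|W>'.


t=16: FL=S FR=W RL=S RR=W
t=18: FL=S FR=S RL=S RR=S
t=19: FL=S FR=S RL=S RR=S
t=26: FL=S FR=S RL=S RR=S

t=16: phase=(6,14,6,14) vs β=10 → FL=S FR=W RL=S RR=W
t=18: phase=(8,0,8,0) vs β=10 → FL=S FR=S RL=S RR=S
t=19: phase=(9,1,9,1) vs β=10 → FL=S FR=S RL=S RR=S
t=26: phase=(0,8,0,8) vs β=10 → FL=S FR=S RL=S RR=S


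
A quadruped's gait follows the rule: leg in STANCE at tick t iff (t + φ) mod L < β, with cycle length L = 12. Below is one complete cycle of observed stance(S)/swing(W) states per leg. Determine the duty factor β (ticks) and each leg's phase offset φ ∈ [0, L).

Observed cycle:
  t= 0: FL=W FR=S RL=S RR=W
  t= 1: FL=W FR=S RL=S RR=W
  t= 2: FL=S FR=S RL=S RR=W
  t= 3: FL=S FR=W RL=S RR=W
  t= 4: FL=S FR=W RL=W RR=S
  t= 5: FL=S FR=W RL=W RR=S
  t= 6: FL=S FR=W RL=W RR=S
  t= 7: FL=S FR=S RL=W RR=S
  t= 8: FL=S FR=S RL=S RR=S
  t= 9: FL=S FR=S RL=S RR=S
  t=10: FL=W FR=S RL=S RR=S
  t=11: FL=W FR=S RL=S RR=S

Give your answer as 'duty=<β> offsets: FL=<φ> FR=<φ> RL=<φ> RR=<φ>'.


duty β = stance ticks per leg = 8
FL: stance ticks = 8; W→S at t=2 → φ=10
FR: stance ticks = 8; W→S at t=7 → φ=5
RL: stance ticks = 8; W→S at t=8 → φ=4
RR: stance ticks = 8; W→S at t=4 → φ=8

duty=8 offsets: FL=10 FR=5 RL=4 RR=8


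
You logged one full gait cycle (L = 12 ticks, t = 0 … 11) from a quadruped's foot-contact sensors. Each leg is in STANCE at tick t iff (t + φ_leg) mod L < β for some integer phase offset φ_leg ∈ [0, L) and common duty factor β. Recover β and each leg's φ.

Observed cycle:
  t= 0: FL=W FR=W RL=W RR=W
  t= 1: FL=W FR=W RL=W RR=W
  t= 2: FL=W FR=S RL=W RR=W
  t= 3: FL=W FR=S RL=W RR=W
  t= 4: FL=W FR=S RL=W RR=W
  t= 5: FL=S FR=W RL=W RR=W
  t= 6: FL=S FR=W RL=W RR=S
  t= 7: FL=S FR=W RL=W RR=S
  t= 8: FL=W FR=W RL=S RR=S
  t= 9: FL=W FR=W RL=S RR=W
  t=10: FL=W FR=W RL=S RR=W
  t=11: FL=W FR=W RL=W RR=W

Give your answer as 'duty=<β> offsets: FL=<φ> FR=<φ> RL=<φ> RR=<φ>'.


duty β = stance ticks per leg = 3
FL: stance ticks = 3; W→S at t=5 → φ=7
FR: stance ticks = 3; W→S at t=2 → φ=10
RL: stance ticks = 3; W→S at t=8 → φ=4
RR: stance ticks = 3; W→S at t=6 → φ=6

duty=3 offsets: FL=7 FR=10 RL=4 RR=6


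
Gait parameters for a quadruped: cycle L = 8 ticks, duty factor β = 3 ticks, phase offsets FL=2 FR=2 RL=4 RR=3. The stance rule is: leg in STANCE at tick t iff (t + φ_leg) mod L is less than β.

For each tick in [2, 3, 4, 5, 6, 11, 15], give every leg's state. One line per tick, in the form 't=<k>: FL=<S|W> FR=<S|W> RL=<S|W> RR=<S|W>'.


t=2: phase=(4,4,6,5) vs β=3 → FL=W FR=W RL=W RR=W
t=3: phase=(5,5,7,6) vs β=3 → FL=W FR=W RL=W RR=W
t=4: phase=(6,6,0,7) vs β=3 → FL=W FR=W RL=S RR=W
t=5: phase=(7,7,1,0) vs β=3 → FL=W FR=W RL=S RR=S
t=6: phase=(0,0,2,1) vs β=3 → FL=S FR=S RL=S RR=S
t=11: phase=(5,5,7,6) vs β=3 → FL=W FR=W RL=W RR=W
t=15: phase=(1,1,3,2) vs β=3 → FL=S FR=S RL=W RR=S

t=2: FL=W FR=W RL=W RR=W
t=3: FL=W FR=W RL=W RR=W
t=4: FL=W FR=W RL=S RR=W
t=5: FL=W FR=W RL=S RR=S
t=6: FL=S FR=S RL=S RR=S
t=11: FL=W FR=W RL=W RR=W
t=15: FL=S FR=S RL=W RR=S


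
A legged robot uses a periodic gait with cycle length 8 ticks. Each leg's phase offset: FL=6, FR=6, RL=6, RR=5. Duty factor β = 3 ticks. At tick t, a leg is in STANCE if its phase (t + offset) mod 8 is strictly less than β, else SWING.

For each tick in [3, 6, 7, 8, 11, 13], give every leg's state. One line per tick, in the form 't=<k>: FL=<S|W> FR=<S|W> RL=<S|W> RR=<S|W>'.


t=3: phase=(1,1,1,0) vs β=3 → FL=S FR=S RL=S RR=S
t=6: phase=(4,4,4,3) vs β=3 → FL=W FR=W RL=W RR=W
t=7: phase=(5,5,5,4) vs β=3 → FL=W FR=W RL=W RR=W
t=8: phase=(6,6,6,5) vs β=3 → FL=W FR=W RL=W RR=W
t=11: phase=(1,1,1,0) vs β=3 → FL=S FR=S RL=S RR=S
t=13: phase=(3,3,3,2) vs β=3 → FL=W FR=W RL=W RR=S

t=3: FL=S FR=S RL=S RR=S
t=6: FL=W FR=W RL=W RR=W
t=7: FL=W FR=W RL=W RR=W
t=8: FL=W FR=W RL=W RR=W
t=11: FL=S FR=S RL=S RR=S
t=13: FL=W FR=W RL=W RR=S


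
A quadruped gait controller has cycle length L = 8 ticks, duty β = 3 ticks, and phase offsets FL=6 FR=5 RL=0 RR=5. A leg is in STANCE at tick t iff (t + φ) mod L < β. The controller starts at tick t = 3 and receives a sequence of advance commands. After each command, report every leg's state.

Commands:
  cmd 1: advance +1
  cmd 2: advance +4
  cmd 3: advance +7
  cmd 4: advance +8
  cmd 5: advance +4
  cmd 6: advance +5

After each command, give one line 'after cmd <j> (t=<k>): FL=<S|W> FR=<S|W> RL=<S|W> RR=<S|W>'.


start t=3: FL=S FR=S RL=W RR=S
cmd 1: advance +1 → t=4, phase=(2,1,4,1) → FL=S FR=S RL=W RR=S
cmd 2: advance +4 → t=8, phase=(6,5,0,5) → FL=W FR=W RL=S RR=W
cmd 3: advance +7 → t=15, phase=(5,4,7,4) → FL=W FR=W RL=W RR=W
cmd 4: advance +8 → t=23, phase=(5,4,7,4) → FL=W FR=W RL=W RR=W
cmd 5: advance +4 → t=27, phase=(1,0,3,0) → FL=S FR=S RL=W RR=S
cmd 6: advance +5 → t=32, phase=(6,5,0,5) → FL=W FR=W RL=S RR=W

after cmd 1 (t=4): FL=S FR=S RL=W RR=S
after cmd 2 (t=8): FL=W FR=W RL=S RR=W
after cmd 3 (t=15): FL=W FR=W RL=W RR=W
after cmd 4 (t=23): FL=W FR=W RL=W RR=W
after cmd 5 (t=27): FL=S FR=S RL=W RR=S
after cmd 6 (t=32): FL=W FR=W RL=S RR=W


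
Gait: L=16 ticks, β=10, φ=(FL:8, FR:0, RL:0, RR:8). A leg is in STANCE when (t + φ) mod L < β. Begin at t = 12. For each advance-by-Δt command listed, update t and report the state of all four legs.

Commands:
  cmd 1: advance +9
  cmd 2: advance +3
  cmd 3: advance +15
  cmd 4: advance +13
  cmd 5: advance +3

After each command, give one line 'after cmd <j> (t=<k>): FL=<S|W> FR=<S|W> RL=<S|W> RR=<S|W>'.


start t=12: FL=S FR=W RL=W RR=S
cmd 1: advance +9 → t=21, phase=(13,5,5,13) → FL=W FR=S RL=S RR=W
cmd 2: advance +3 → t=24, phase=(0,8,8,0) → FL=S FR=S RL=S RR=S
cmd 3: advance +15 → t=39, phase=(15,7,7,15) → FL=W FR=S RL=S RR=W
cmd 4: advance +13 → t=52, phase=(12,4,4,12) → FL=W FR=S RL=S RR=W
cmd 5: advance +3 → t=55, phase=(15,7,7,15) → FL=W FR=S RL=S RR=W

after cmd 1 (t=21): FL=W FR=S RL=S RR=W
after cmd 2 (t=24): FL=S FR=S RL=S RR=S
after cmd 3 (t=39): FL=W FR=S RL=S RR=W
after cmd 4 (t=52): FL=W FR=S RL=S RR=W
after cmd 5 (t=55): FL=W FR=S RL=S RR=W


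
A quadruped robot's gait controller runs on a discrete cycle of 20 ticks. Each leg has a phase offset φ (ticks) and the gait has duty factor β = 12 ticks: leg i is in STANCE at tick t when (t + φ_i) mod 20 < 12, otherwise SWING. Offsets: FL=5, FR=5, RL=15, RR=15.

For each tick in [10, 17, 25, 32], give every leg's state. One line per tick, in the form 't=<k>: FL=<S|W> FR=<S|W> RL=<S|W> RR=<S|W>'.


t=10: phase=(15,15,5,5) vs β=12 → FL=W FR=W RL=S RR=S
t=17: phase=(2,2,12,12) vs β=12 → FL=S FR=S RL=W RR=W
t=25: phase=(10,10,0,0) vs β=12 → FL=S FR=S RL=S RR=S
t=32: phase=(17,17,7,7) vs β=12 → FL=W FR=W RL=S RR=S

t=10: FL=W FR=W RL=S RR=S
t=17: FL=S FR=S RL=W RR=W
t=25: FL=S FR=S RL=S RR=S
t=32: FL=W FR=W RL=S RR=S


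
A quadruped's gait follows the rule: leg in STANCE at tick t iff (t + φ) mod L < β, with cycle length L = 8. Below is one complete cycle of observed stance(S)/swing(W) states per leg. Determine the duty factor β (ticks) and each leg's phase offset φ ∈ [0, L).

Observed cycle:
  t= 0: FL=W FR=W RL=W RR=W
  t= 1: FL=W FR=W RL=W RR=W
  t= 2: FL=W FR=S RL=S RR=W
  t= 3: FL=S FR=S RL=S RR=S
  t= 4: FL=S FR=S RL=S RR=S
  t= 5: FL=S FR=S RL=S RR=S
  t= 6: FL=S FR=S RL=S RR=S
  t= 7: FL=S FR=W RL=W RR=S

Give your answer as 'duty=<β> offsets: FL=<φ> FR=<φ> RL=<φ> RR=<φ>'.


duty=5 offsets: FL=5 FR=6 RL=6 RR=5

duty β = stance ticks per leg = 5
FL: stance ticks = 5; W→S at t=3 → φ=5
FR: stance ticks = 5; W→S at t=2 → φ=6
RL: stance ticks = 5; W→S at t=2 → φ=6
RR: stance ticks = 5; W→S at t=3 → φ=5


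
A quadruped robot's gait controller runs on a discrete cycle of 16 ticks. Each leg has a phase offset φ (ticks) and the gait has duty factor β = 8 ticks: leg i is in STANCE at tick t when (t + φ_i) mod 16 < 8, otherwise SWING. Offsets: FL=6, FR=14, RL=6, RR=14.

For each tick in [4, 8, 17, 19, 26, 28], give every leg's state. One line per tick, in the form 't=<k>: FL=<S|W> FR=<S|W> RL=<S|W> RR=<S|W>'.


t=4: phase=(10,2,10,2) vs β=8 → FL=W FR=S RL=W RR=S
t=8: phase=(14,6,14,6) vs β=8 → FL=W FR=S RL=W RR=S
t=17: phase=(7,15,7,15) vs β=8 → FL=S FR=W RL=S RR=W
t=19: phase=(9,1,9,1) vs β=8 → FL=W FR=S RL=W RR=S
t=26: phase=(0,8,0,8) vs β=8 → FL=S FR=W RL=S RR=W
t=28: phase=(2,10,2,10) vs β=8 → FL=S FR=W RL=S RR=W

t=4: FL=W FR=S RL=W RR=S
t=8: FL=W FR=S RL=W RR=S
t=17: FL=S FR=W RL=S RR=W
t=19: FL=W FR=S RL=W RR=S
t=26: FL=S FR=W RL=S RR=W
t=28: FL=S FR=W RL=S RR=W


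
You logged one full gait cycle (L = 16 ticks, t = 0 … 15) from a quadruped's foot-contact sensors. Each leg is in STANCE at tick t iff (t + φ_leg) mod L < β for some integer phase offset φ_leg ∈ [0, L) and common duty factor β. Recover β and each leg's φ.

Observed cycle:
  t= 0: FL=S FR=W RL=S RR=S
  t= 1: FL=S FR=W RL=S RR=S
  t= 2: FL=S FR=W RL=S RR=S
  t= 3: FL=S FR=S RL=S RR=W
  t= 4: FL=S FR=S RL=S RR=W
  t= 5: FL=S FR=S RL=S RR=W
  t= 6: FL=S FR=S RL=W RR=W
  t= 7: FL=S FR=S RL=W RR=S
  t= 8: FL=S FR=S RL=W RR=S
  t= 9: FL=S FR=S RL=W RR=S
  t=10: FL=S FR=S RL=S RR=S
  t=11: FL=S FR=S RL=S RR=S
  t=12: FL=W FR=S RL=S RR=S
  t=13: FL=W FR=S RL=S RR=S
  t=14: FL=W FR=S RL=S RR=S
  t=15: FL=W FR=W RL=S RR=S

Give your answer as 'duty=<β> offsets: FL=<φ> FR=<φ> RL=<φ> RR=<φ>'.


duty β = stance ticks per leg = 12
FL: stance ticks = 12; W→S at t=0 → φ=0
FR: stance ticks = 12; W→S at t=3 → φ=13
RL: stance ticks = 12; W→S at t=10 → φ=6
RR: stance ticks = 12; W→S at t=7 → φ=9

duty=12 offsets: FL=0 FR=13 RL=6 RR=9


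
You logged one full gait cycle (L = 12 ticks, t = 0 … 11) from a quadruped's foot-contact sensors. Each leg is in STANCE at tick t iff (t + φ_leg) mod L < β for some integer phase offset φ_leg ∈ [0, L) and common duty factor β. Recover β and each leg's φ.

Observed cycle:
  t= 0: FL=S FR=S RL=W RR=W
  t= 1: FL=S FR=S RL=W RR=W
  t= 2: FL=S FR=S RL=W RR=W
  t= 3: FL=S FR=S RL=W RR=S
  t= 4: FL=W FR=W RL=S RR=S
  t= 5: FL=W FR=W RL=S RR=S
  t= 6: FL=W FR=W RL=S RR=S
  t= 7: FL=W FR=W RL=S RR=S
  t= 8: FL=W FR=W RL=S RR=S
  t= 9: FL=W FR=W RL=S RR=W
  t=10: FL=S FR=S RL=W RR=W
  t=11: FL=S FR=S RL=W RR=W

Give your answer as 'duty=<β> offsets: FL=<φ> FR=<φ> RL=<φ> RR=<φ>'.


duty=6 offsets: FL=2 FR=2 RL=8 RR=9

duty β = stance ticks per leg = 6
FL: stance ticks = 6; W→S at t=10 → φ=2
FR: stance ticks = 6; W→S at t=10 → φ=2
RL: stance ticks = 6; W→S at t=4 → φ=8
RR: stance ticks = 6; W→S at t=3 → φ=9


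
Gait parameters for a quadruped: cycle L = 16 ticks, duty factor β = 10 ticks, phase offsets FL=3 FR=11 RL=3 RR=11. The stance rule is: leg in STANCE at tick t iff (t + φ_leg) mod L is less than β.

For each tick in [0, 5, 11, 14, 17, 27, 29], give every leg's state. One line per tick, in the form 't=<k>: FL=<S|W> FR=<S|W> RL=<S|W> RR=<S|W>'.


t=0: phase=(3,11,3,11) vs β=10 → FL=S FR=W RL=S RR=W
t=5: phase=(8,0,8,0) vs β=10 → FL=S FR=S RL=S RR=S
t=11: phase=(14,6,14,6) vs β=10 → FL=W FR=S RL=W RR=S
t=14: phase=(1,9,1,9) vs β=10 → FL=S FR=S RL=S RR=S
t=17: phase=(4,12,4,12) vs β=10 → FL=S FR=W RL=S RR=W
t=27: phase=(14,6,14,6) vs β=10 → FL=W FR=S RL=W RR=S
t=29: phase=(0,8,0,8) vs β=10 → FL=S FR=S RL=S RR=S

t=0: FL=S FR=W RL=S RR=W
t=5: FL=S FR=S RL=S RR=S
t=11: FL=W FR=S RL=W RR=S
t=14: FL=S FR=S RL=S RR=S
t=17: FL=S FR=W RL=S RR=W
t=27: FL=W FR=S RL=W RR=S
t=29: FL=S FR=S RL=S RR=S


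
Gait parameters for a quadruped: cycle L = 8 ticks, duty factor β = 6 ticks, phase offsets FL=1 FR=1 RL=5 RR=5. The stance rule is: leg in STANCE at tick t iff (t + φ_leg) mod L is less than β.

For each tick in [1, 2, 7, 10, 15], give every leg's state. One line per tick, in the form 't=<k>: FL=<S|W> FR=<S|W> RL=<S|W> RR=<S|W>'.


t=1: phase=(2,2,6,6) vs β=6 → FL=S FR=S RL=W RR=W
t=2: phase=(3,3,7,7) vs β=6 → FL=S FR=S RL=W RR=W
t=7: phase=(0,0,4,4) vs β=6 → FL=S FR=S RL=S RR=S
t=10: phase=(3,3,7,7) vs β=6 → FL=S FR=S RL=W RR=W
t=15: phase=(0,0,4,4) vs β=6 → FL=S FR=S RL=S RR=S

t=1: FL=S FR=S RL=W RR=W
t=2: FL=S FR=S RL=W RR=W
t=7: FL=S FR=S RL=S RR=S
t=10: FL=S FR=S RL=W RR=W
t=15: FL=S FR=S RL=S RR=S


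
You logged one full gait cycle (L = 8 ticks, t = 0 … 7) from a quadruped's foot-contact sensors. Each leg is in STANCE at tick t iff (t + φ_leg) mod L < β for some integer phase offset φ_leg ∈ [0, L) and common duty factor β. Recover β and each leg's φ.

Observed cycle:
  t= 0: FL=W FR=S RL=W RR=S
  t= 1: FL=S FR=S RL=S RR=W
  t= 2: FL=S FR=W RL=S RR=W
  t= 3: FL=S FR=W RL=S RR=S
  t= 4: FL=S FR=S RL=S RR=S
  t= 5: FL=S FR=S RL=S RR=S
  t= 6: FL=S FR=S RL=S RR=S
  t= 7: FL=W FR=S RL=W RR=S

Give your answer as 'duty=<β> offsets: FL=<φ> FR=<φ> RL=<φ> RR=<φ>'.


duty=6 offsets: FL=7 FR=4 RL=7 RR=5

duty β = stance ticks per leg = 6
FL: stance ticks = 6; W→S at t=1 → φ=7
FR: stance ticks = 6; W→S at t=4 → φ=4
RL: stance ticks = 6; W→S at t=1 → φ=7
RR: stance ticks = 6; W→S at t=3 → φ=5


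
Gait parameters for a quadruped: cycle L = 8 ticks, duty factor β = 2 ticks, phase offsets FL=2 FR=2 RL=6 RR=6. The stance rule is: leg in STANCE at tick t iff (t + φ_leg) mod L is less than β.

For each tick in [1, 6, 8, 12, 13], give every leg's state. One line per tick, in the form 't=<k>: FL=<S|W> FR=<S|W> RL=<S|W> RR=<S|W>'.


t=1: phase=(3,3,7,7) vs β=2 → FL=W FR=W RL=W RR=W
t=6: phase=(0,0,4,4) vs β=2 → FL=S FR=S RL=W RR=W
t=8: phase=(2,2,6,6) vs β=2 → FL=W FR=W RL=W RR=W
t=12: phase=(6,6,2,2) vs β=2 → FL=W FR=W RL=W RR=W
t=13: phase=(7,7,3,3) vs β=2 → FL=W FR=W RL=W RR=W

t=1: FL=W FR=W RL=W RR=W
t=6: FL=S FR=S RL=W RR=W
t=8: FL=W FR=W RL=W RR=W
t=12: FL=W FR=W RL=W RR=W
t=13: FL=W FR=W RL=W RR=W


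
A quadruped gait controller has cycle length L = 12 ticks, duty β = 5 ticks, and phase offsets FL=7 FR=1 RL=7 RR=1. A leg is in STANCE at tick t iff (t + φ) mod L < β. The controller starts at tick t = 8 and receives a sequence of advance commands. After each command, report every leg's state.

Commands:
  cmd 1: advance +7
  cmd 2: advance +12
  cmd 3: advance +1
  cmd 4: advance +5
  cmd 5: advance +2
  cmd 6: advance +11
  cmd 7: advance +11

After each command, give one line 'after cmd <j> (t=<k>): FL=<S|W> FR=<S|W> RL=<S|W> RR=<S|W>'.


start t=8: FL=S FR=W RL=S RR=W
cmd 1: advance +7 → t=15, phase=(10,4,10,4) → FL=W FR=S RL=W RR=S
cmd 2: advance +12 → t=27, phase=(10,4,10,4) → FL=W FR=S RL=W RR=S
cmd 3: advance +1 → t=28, phase=(11,5,11,5) → FL=W FR=W RL=W RR=W
cmd 4: advance +5 → t=33, phase=(4,10,4,10) → FL=S FR=W RL=S RR=W
cmd 5: advance +2 → t=35, phase=(6,0,6,0) → FL=W FR=S RL=W RR=S
cmd 6: advance +11 → t=46, phase=(5,11,5,11) → FL=W FR=W RL=W RR=W
cmd 7: advance +11 → t=57, phase=(4,10,4,10) → FL=S FR=W RL=S RR=W

after cmd 1 (t=15): FL=W FR=S RL=W RR=S
after cmd 2 (t=27): FL=W FR=S RL=W RR=S
after cmd 3 (t=28): FL=W FR=W RL=W RR=W
after cmd 4 (t=33): FL=S FR=W RL=S RR=W
after cmd 5 (t=35): FL=W FR=S RL=W RR=S
after cmd 6 (t=46): FL=W FR=W RL=W RR=W
after cmd 7 (t=57): FL=S FR=W RL=S RR=W


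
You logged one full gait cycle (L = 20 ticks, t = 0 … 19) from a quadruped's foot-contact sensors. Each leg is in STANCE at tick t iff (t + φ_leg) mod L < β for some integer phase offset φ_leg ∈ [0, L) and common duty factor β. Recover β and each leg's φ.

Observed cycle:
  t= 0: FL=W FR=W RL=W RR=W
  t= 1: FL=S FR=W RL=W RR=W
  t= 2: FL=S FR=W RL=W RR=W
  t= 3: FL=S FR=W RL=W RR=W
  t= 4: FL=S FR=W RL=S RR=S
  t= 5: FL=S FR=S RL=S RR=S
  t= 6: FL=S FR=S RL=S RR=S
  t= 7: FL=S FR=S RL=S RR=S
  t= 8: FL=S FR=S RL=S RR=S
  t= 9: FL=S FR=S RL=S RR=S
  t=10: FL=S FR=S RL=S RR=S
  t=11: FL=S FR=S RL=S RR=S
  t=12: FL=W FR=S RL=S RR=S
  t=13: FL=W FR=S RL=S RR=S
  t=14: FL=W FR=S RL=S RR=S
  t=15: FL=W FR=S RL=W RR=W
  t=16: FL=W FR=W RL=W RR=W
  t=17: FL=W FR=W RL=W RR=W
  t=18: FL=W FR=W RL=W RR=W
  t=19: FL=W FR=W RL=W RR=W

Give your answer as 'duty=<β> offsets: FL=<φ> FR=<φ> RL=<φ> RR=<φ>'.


duty=11 offsets: FL=19 FR=15 RL=16 RR=16

duty β = stance ticks per leg = 11
FL: stance ticks = 11; W→S at t=1 → φ=19
FR: stance ticks = 11; W→S at t=5 → φ=15
RL: stance ticks = 11; W→S at t=4 → φ=16
RR: stance ticks = 11; W→S at t=4 → φ=16


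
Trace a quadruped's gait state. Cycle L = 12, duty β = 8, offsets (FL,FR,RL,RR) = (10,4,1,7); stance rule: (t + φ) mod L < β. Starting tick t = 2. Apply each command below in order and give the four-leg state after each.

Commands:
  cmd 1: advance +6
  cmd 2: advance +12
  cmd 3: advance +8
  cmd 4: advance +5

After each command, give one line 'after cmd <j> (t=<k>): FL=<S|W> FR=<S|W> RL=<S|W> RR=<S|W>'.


start t=2: FL=S FR=S RL=S RR=W
cmd 1: advance +6 → t=8, phase=(6,0,9,3) → FL=S FR=S RL=W RR=S
cmd 2: advance +12 → t=20, phase=(6,0,9,3) → FL=S FR=S RL=W RR=S
cmd 3: advance +8 → t=28, phase=(2,8,5,11) → FL=S FR=W RL=S RR=W
cmd 4: advance +5 → t=33, phase=(7,1,10,4) → FL=S FR=S RL=W RR=S

after cmd 1 (t=8): FL=S FR=S RL=W RR=S
after cmd 2 (t=20): FL=S FR=S RL=W RR=S
after cmd 3 (t=28): FL=S FR=W RL=S RR=W
after cmd 4 (t=33): FL=S FR=S RL=W RR=S


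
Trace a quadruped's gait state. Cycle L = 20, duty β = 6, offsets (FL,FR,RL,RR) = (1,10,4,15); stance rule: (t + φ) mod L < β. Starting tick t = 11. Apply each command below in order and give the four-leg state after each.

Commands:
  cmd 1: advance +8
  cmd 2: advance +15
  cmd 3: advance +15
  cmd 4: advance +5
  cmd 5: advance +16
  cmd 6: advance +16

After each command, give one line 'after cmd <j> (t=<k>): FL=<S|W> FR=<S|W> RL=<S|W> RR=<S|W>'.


after cmd 1 (t=19): FL=S FR=W RL=S RR=W
after cmd 2 (t=34): FL=W FR=S RL=W RR=W
after cmd 3 (t=49): FL=W FR=W RL=W RR=S
after cmd 4 (t=54): FL=W FR=S RL=W RR=W
after cmd 5 (t=70): FL=W FR=S RL=W RR=S
after cmd 6 (t=86): FL=W FR=W RL=W RR=S

start t=11: FL=W FR=S RL=W RR=W
cmd 1: advance +8 → t=19, phase=(0,9,3,14) → FL=S FR=W RL=S RR=W
cmd 2: advance +15 → t=34, phase=(15,4,18,9) → FL=W FR=S RL=W RR=W
cmd 3: advance +15 → t=49, phase=(10,19,13,4) → FL=W FR=W RL=W RR=S
cmd 4: advance +5 → t=54, phase=(15,4,18,9) → FL=W FR=S RL=W RR=W
cmd 5: advance +16 → t=70, phase=(11,0,14,5) → FL=W FR=S RL=W RR=S
cmd 6: advance +16 → t=86, phase=(7,16,10,1) → FL=W FR=W RL=W RR=S


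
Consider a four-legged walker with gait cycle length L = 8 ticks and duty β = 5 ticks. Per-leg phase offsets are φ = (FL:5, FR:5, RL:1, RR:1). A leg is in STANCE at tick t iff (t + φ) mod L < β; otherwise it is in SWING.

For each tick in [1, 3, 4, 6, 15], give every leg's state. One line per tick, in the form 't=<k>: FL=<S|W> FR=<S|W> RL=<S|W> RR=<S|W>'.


t=1: FL=W FR=W RL=S RR=S
t=3: FL=S FR=S RL=S RR=S
t=4: FL=S FR=S RL=W RR=W
t=6: FL=S FR=S RL=W RR=W
t=15: FL=S FR=S RL=S RR=S

t=1: phase=(6,6,2,2) vs β=5 → FL=W FR=W RL=S RR=S
t=3: phase=(0,0,4,4) vs β=5 → FL=S FR=S RL=S RR=S
t=4: phase=(1,1,5,5) vs β=5 → FL=S FR=S RL=W RR=W
t=6: phase=(3,3,7,7) vs β=5 → FL=S FR=S RL=W RR=W
t=15: phase=(4,4,0,0) vs β=5 → FL=S FR=S RL=S RR=S


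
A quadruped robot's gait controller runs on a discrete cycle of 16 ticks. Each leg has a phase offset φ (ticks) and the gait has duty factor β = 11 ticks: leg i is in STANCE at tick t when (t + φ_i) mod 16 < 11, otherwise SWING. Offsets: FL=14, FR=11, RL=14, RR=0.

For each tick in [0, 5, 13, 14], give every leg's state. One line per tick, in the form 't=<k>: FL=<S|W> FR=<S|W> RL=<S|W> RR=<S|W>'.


t=0: phase=(14,11,14,0) vs β=11 → FL=W FR=W RL=W RR=S
t=5: phase=(3,0,3,5) vs β=11 → FL=S FR=S RL=S RR=S
t=13: phase=(11,8,11,13) vs β=11 → FL=W FR=S RL=W RR=W
t=14: phase=(12,9,12,14) vs β=11 → FL=W FR=S RL=W RR=W

t=0: FL=W FR=W RL=W RR=S
t=5: FL=S FR=S RL=S RR=S
t=13: FL=W FR=S RL=W RR=W
t=14: FL=W FR=S RL=W RR=W


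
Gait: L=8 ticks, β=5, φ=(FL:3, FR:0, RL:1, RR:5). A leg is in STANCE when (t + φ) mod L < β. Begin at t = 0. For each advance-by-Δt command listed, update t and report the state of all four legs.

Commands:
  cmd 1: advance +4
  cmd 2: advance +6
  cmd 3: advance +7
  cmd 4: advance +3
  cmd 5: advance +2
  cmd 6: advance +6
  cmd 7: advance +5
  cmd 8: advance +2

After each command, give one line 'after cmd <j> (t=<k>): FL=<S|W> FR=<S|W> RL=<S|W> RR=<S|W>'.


after cmd 1 (t=4): FL=W FR=S RL=W RR=S
after cmd 2 (t=10): FL=W FR=S RL=S RR=W
after cmd 3 (t=17): FL=S FR=S RL=S RR=W
after cmd 4 (t=20): FL=W FR=S RL=W RR=S
after cmd 5 (t=22): FL=S FR=W RL=W RR=S
after cmd 6 (t=28): FL=W FR=S RL=W RR=S
after cmd 7 (t=33): FL=S FR=S RL=S RR=W
after cmd 8 (t=35): FL=W FR=S RL=S RR=S

start t=0: FL=S FR=S RL=S RR=W
cmd 1: advance +4 → t=4, phase=(7,4,5,1) → FL=W FR=S RL=W RR=S
cmd 2: advance +6 → t=10, phase=(5,2,3,7) → FL=W FR=S RL=S RR=W
cmd 3: advance +7 → t=17, phase=(4,1,2,6) → FL=S FR=S RL=S RR=W
cmd 4: advance +3 → t=20, phase=(7,4,5,1) → FL=W FR=S RL=W RR=S
cmd 5: advance +2 → t=22, phase=(1,6,7,3) → FL=S FR=W RL=W RR=S
cmd 6: advance +6 → t=28, phase=(7,4,5,1) → FL=W FR=S RL=W RR=S
cmd 7: advance +5 → t=33, phase=(4,1,2,6) → FL=S FR=S RL=S RR=W
cmd 8: advance +2 → t=35, phase=(6,3,4,0) → FL=W FR=S RL=S RR=S


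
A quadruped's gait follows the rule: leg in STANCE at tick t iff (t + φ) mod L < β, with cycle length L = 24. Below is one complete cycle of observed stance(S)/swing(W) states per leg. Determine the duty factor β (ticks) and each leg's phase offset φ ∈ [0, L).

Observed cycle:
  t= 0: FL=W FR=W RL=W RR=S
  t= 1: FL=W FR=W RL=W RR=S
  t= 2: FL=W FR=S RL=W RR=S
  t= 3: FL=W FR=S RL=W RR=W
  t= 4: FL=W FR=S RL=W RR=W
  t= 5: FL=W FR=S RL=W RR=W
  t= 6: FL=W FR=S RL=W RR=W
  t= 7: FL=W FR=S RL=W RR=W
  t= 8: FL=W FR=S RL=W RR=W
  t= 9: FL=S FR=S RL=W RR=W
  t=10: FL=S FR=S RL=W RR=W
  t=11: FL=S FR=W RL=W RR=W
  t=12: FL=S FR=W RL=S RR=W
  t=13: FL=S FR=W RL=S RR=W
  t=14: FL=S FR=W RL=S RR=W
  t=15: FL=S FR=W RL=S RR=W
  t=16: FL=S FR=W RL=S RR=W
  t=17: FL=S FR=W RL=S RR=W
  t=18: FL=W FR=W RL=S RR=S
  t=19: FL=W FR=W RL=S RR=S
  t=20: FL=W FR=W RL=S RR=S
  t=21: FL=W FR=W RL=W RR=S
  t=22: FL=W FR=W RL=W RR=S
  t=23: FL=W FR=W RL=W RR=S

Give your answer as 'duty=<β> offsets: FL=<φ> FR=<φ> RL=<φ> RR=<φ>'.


duty=9 offsets: FL=15 FR=22 RL=12 RR=6

duty β = stance ticks per leg = 9
FL: stance ticks = 9; W→S at t=9 → φ=15
FR: stance ticks = 9; W→S at t=2 → φ=22
RL: stance ticks = 9; W→S at t=12 → φ=12
RR: stance ticks = 9; W→S at t=18 → φ=6


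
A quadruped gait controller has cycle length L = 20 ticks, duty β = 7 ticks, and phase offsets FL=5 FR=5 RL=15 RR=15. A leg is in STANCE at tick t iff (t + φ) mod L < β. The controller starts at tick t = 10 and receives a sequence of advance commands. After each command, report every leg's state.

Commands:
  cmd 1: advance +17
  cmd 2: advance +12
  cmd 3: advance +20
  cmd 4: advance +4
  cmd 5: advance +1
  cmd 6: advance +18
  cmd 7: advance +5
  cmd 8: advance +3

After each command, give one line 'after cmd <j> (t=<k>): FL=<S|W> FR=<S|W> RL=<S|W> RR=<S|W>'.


start t=10: FL=W FR=W RL=S RR=S
cmd 1: advance +17 → t=27, phase=(12,12,2,2) → FL=W FR=W RL=S RR=S
cmd 2: advance +12 → t=39, phase=(4,4,14,14) → FL=S FR=S RL=W RR=W
cmd 3: advance +20 → t=59, phase=(4,4,14,14) → FL=S FR=S RL=W RR=W
cmd 4: advance +4 → t=63, phase=(8,8,18,18) → FL=W FR=W RL=W RR=W
cmd 5: advance +1 → t=64, phase=(9,9,19,19) → FL=W FR=W RL=W RR=W
cmd 6: advance +18 → t=82, phase=(7,7,17,17) → FL=W FR=W RL=W RR=W
cmd 7: advance +5 → t=87, phase=(12,12,2,2) → FL=W FR=W RL=S RR=S
cmd 8: advance +3 → t=90, phase=(15,15,5,5) → FL=W FR=W RL=S RR=S

after cmd 1 (t=27): FL=W FR=W RL=S RR=S
after cmd 2 (t=39): FL=S FR=S RL=W RR=W
after cmd 3 (t=59): FL=S FR=S RL=W RR=W
after cmd 4 (t=63): FL=W FR=W RL=W RR=W
after cmd 5 (t=64): FL=W FR=W RL=W RR=W
after cmd 6 (t=82): FL=W FR=W RL=W RR=W
after cmd 7 (t=87): FL=W FR=W RL=S RR=S
after cmd 8 (t=90): FL=W FR=W RL=S RR=S


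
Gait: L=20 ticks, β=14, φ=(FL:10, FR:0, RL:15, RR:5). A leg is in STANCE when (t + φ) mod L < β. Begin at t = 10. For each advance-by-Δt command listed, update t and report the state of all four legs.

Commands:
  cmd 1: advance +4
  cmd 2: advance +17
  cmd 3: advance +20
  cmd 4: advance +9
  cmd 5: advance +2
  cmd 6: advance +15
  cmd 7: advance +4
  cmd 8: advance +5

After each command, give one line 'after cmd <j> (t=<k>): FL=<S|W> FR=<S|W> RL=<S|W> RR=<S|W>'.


after cmd 1 (t=14): FL=S FR=W RL=S RR=W
after cmd 2 (t=31): FL=S FR=S RL=S RR=W
after cmd 3 (t=51): FL=S FR=S RL=S RR=W
after cmd 4 (t=60): FL=S FR=S RL=W RR=S
after cmd 5 (t=62): FL=S FR=S RL=W RR=S
after cmd 6 (t=77): FL=S FR=W RL=S RR=S
after cmd 7 (t=81): FL=S FR=S RL=W RR=S
after cmd 8 (t=86): FL=W FR=S RL=S RR=S

start t=10: FL=S FR=S RL=S RR=W
cmd 1: advance +4 → t=14, phase=(4,14,9,19) → FL=S FR=W RL=S RR=W
cmd 2: advance +17 → t=31, phase=(1,11,6,16) → FL=S FR=S RL=S RR=W
cmd 3: advance +20 → t=51, phase=(1,11,6,16) → FL=S FR=S RL=S RR=W
cmd 4: advance +9 → t=60, phase=(10,0,15,5) → FL=S FR=S RL=W RR=S
cmd 5: advance +2 → t=62, phase=(12,2,17,7) → FL=S FR=S RL=W RR=S
cmd 6: advance +15 → t=77, phase=(7,17,12,2) → FL=S FR=W RL=S RR=S
cmd 7: advance +4 → t=81, phase=(11,1,16,6) → FL=S FR=S RL=W RR=S
cmd 8: advance +5 → t=86, phase=(16,6,1,11) → FL=W FR=S RL=S RR=S


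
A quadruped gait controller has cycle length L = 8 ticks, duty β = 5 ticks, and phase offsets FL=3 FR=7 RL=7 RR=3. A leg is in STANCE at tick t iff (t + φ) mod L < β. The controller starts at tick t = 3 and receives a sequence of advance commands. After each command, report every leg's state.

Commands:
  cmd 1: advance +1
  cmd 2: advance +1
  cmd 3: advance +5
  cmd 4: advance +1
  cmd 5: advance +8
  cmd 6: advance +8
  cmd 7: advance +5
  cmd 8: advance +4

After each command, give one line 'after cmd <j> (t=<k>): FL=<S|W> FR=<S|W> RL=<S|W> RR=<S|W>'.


start t=3: FL=W FR=S RL=S RR=W
cmd 1: advance +1 → t=4, phase=(7,3,3,7) → FL=W FR=S RL=S RR=W
cmd 2: advance +1 → t=5, phase=(0,4,4,0) → FL=S FR=S RL=S RR=S
cmd 3: advance +5 → t=10, phase=(5,1,1,5) → FL=W FR=S RL=S RR=W
cmd 4: advance +1 → t=11, phase=(6,2,2,6) → FL=W FR=S RL=S RR=W
cmd 5: advance +8 → t=19, phase=(6,2,2,6) → FL=W FR=S RL=S RR=W
cmd 6: advance +8 → t=27, phase=(6,2,2,6) → FL=W FR=S RL=S RR=W
cmd 7: advance +5 → t=32, phase=(3,7,7,3) → FL=S FR=W RL=W RR=S
cmd 8: advance +4 → t=36, phase=(7,3,3,7) → FL=W FR=S RL=S RR=W

after cmd 1 (t=4): FL=W FR=S RL=S RR=W
after cmd 2 (t=5): FL=S FR=S RL=S RR=S
after cmd 3 (t=10): FL=W FR=S RL=S RR=W
after cmd 4 (t=11): FL=W FR=S RL=S RR=W
after cmd 5 (t=19): FL=W FR=S RL=S RR=W
after cmd 6 (t=27): FL=W FR=S RL=S RR=W
after cmd 7 (t=32): FL=S FR=W RL=W RR=S
after cmd 8 (t=36): FL=W FR=S RL=S RR=W


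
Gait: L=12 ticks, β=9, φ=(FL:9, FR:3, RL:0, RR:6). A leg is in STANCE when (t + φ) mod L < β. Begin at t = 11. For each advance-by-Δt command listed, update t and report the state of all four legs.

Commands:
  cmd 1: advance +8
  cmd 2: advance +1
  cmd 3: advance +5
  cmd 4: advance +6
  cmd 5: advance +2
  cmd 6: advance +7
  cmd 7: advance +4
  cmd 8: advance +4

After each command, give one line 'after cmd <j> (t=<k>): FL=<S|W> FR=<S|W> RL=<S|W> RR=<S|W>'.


after cmd 1 (t=19): FL=S FR=W RL=S RR=S
after cmd 2 (t=20): FL=S FR=W RL=S RR=S
after cmd 3 (t=25): FL=W FR=S RL=S RR=S
after cmd 4 (t=31): FL=S FR=W RL=S RR=S
after cmd 5 (t=33): FL=S FR=S RL=W RR=S
after cmd 6 (t=40): FL=S FR=S RL=S RR=W
after cmd 7 (t=44): FL=S FR=W RL=S RR=S
after cmd 8 (t=48): FL=W FR=S RL=S RR=S

start t=11: FL=S FR=S RL=W RR=S
cmd 1: advance +8 → t=19, phase=(4,10,7,1) → FL=S FR=W RL=S RR=S
cmd 2: advance +1 → t=20, phase=(5,11,8,2) → FL=S FR=W RL=S RR=S
cmd 3: advance +5 → t=25, phase=(10,4,1,7) → FL=W FR=S RL=S RR=S
cmd 4: advance +6 → t=31, phase=(4,10,7,1) → FL=S FR=W RL=S RR=S
cmd 5: advance +2 → t=33, phase=(6,0,9,3) → FL=S FR=S RL=W RR=S
cmd 6: advance +7 → t=40, phase=(1,7,4,10) → FL=S FR=S RL=S RR=W
cmd 7: advance +4 → t=44, phase=(5,11,8,2) → FL=S FR=W RL=S RR=S
cmd 8: advance +4 → t=48, phase=(9,3,0,6) → FL=W FR=S RL=S RR=S
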